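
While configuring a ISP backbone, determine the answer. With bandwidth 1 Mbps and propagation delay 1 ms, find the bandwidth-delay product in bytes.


Given: bandwidth = 1 Mbps, delay = 1 ms
BDP in bits = 1 * 10^6 * 1 / 1000
BDP in bits = 1000
BDP in bytes = 1000 / 8 = 125

125


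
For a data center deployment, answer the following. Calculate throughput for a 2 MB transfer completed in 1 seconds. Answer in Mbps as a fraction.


Given: file = 2 MB, time = 1 s
File in Mb = 2 * 8 = 16 Mb
Throughput = 16 / 1 Mbps
Throughput = 16 Mbps

16


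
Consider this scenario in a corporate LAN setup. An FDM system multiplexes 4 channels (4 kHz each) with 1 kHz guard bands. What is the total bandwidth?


Given: 4 channels, 4 kHz each, guard = 1 kHz
Channel bandwidth = 4 * 4 = 16 kHz
Guard bands = 3 gaps * 1 kHz = 3 kHz
Total = 16 + 3 = 19 kHz

19


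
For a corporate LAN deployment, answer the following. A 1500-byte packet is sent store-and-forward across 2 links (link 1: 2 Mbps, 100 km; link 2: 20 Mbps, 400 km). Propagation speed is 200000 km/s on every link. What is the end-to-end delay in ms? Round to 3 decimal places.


Packet = 1500 bytes = 12000 bits. Store-and-forward: sum (t_trans + t_prop) per link.
Link 1: t_trans = 12000/(2*10^6) s = 6.0000 ms; t_prop = 100/200000 s = 0.5000 ms; subtotal = 6.5000 ms
Link 2: t_trans = 12000/(20*10^6) s = 0.6000 ms; t_prop = 400/200000 s = 2.0000 ms; subtotal = 2.6000 ms
End-to-end = 6.5000 + 2.6000 = 9.1000 ms -> 9.100 ms (3 dp)

9.100


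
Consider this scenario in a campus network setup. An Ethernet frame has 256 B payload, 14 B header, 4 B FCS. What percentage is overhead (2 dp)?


Given: payload = 256 B, header = 14 B, trailer = 4 B
Overhead bytes = header + trailer = 14 + 4 = 18
Total frame = payload + overhead = 256 + 18 = 274
Overhead % = 18 / 274 * 100 = 6.5693% -> 6.57% (2 dp)

6.57


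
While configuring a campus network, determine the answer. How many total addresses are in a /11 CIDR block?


Given: CIDR prefix /11
Host bits = 32 - 11 = 21
Total addresses = 2^21 = 2097152

2097152


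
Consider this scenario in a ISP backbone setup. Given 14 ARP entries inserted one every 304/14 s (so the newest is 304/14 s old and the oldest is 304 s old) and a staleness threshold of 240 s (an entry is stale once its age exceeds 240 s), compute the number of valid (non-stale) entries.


Ages are k * 304/14 s for k = 1..14 (spacing = 21.7143 s).
Entry k is valid iff k * 304/14 <= 240 iff k <= 14 * 240 / 304 = 11.0526
n_valid = floor(11.0526) = 11
(n_stale = 14 - 11 = 3)

11


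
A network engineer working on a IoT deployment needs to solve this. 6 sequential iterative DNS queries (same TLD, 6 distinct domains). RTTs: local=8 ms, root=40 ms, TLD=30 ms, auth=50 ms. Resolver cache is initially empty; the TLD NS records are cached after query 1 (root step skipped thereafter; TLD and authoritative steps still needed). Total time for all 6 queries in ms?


Lookup 1 (cold cache): local + root + TLD + auth = 8 + 40 + 30 + 50 = 128 ms
Lookups 2..6 (TLD NS cached -> skip root; new domain -> still ask TLD and auth): local + TLD + auth = 8 + 30 + 50 = 88 ms each
Remaining 5 lookups: 5 * 88 = 440 ms
Total = 128 + 440 = 568 ms

568


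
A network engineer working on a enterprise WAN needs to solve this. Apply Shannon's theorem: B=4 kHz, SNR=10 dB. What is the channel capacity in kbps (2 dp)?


Given: B = 4 kHz, SNR = 10 dB
SNR linear = 10^(10/10) = 10
1 + SNR = 11
log2(11) = 3.4594316186
C = 4 * 1000 * 3.4594316186 = 13837.7265 bps
C = 13.837726 kbps -> 13.84 kbps (2 dp)

13.84


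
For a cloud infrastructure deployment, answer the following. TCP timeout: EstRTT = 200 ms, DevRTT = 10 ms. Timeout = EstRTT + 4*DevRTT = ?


Given: EstRTT = 200 ms, DevRTT = 10 ms
Timeout = EstRTT + 4 * DevRTT
4 * DevRTT = 4 * 10 = 40
Timeout = 200 + 40 = 240 ms

240


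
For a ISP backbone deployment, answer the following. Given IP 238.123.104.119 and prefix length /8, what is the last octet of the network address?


Given: IP = 238.123.104.119, prefix = /8
Subnet mask = 255.0.0.0
Last octet of IP: 119
Last octet of mask: 0
Network last octet = 119 AND 0 = 0

0


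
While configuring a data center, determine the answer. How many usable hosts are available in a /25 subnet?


Given: subnet mask /25
Host bits = 32 - 25 = 7
Total addresses = 2^7 = 128
Usable hosts = 128 - 2 (network + broadcast) = 126

126


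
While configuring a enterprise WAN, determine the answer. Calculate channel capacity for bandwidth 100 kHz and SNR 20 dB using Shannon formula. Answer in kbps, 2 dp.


Given: B = 100 kHz, SNR = 20 dB
SNR linear = 10^(20/10) = 100
1 + SNR = 101
log2(101) = 6.6582114828
C = 100 * 1000 * 6.6582114828 = 665821.1483 bps
C = 665.821148 kbps -> 665.82 kbps (2 dp)

665.82


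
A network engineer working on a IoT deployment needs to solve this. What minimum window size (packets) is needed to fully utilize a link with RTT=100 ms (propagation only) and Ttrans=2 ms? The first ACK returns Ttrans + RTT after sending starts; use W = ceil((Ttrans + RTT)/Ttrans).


Given: Ttrans = 2 ms, RTT = 100 ms (= 2 * Tprop, Tprop = 50 ms)
Time until first ACK returns = Ttrans + RTT = 2 + 100 = 102 ms
Need W * Ttrans >= Ttrans + RTT  ->  W >= (Ttrans + RTT) / Ttrans
(Ttrans + RTT) / Ttrans = 102 / 2 = 51
W_min = ceil(51) = 51

51


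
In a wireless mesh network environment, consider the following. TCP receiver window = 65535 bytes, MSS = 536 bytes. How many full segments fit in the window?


Given: RWND = 65535 bytes, MSS = 536 bytes
Full segments = floor(RWND / MSS)
Full segments = floor(65535 / 536)
Full segments = floor(122.2668) = 122

122


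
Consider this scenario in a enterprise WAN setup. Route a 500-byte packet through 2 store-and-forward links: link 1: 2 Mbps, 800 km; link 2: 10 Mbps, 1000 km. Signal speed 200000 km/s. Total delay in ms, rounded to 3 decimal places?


Packet = 500 bytes = 4000 bits. Store-and-forward: sum (t_trans + t_prop) per link.
Link 1: t_trans = 4000/(2*10^6) s = 2.0000 ms; t_prop = 800/200000 s = 4.0000 ms; subtotal = 6.0000 ms
Link 2: t_trans = 4000/(10*10^6) s = 0.4000 ms; t_prop = 1000/200000 s = 5.0000 ms; subtotal = 5.4000 ms
End-to-end = 6.0000 + 5.4000 = 11.4000 ms -> 11.400 ms (3 dp)

11.400


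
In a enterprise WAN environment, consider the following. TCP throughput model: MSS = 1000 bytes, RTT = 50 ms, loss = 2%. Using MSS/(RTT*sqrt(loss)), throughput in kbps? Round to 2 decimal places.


Given: MSS = 1000 bytes, RTT = 50 ms, loss = 2%
RTT in seconds = 50 / 1000 = 0.05
Loss rate = 2% = 0.02
sqrt(loss) = sqrt(0.02) = 0.141421356237
Throughput (bytes/s) = 1000 / (0.05 * 0.141421356237) = 141421.3562
Throughput (kbps) = 141421.3562 * 8 / 1000 = 1131.370850 -> 1131.37 kbps (2 dp)

1131.37


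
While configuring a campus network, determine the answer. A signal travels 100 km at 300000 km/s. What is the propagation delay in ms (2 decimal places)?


Given: distance = 100 km, speed = 300000 km/s
Delay = distance / speed = 100 / 300000 seconds
Delay in ms = 100 * 1000 / 300000
Delay = 0.3333 ms
Rounded to 2 dp = 0.33 ms

0.33


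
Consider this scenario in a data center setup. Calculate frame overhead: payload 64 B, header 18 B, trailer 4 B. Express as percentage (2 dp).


Given: payload = 64 B, header = 18 B, trailer = 4 B
Overhead bytes = header + trailer = 18 + 4 = 22
Total frame = payload + overhead = 64 + 22 = 86
Overhead % = 22 / 86 * 100 = 25.5814% -> 25.58% (2 dp)

25.58


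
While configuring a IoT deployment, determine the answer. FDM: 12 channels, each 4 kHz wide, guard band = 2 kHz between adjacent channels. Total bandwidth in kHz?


Given: 12 channels, 4 kHz each, guard = 2 kHz
Channel bandwidth = 12 * 4 = 48 kHz
Guard bands = 11 gaps * 2 kHz = 22 kHz
Total = 48 + 22 = 70 kHz

70


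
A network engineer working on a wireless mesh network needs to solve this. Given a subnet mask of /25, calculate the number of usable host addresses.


Given: subnet mask /25
Host bits = 32 - 25 = 7
Total addresses = 2^7 = 128
Usable hosts = 128 - 2 (network + broadcast) = 126

126


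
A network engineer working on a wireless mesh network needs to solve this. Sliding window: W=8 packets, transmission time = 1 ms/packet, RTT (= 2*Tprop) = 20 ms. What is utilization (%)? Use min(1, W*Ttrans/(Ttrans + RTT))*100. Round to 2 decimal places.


Given: W = 8, Ttrans = 1 ms, RTT = 20 ms (= 2 * Tprop, Tprop = 10 ms)
Cycle time = Ttrans + RTT = 1 + 20 = 21 ms (first packet sent until its ACK returns)
W * Ttrans = 8 * 1 = 8 ms of sending per cycle
W * Ttrans / (Ttrans + RTT) = 8 / 21 = 0.380952
U = min(1, 0.380952) = 0.380952
U% = 38.10%

38.10


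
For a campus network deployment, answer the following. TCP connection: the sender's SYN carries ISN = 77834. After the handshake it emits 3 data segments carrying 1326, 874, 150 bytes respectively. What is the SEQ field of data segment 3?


The SYN occupies sequence number ISN = 77834, so the first data byte is ISN + 1 = 77835.
SEQ of data segment i = (ISN + 1) + sum of payload sizes of segments 1..i-1.
Segment 1: SEQ = 77835, payload = 1326 bytes
Segment 2: SEQ = 79161, payload = 874 bytes
Segment 3: SEQ = 80035, payload = 150 bytes
SEQ of segment 3 = 77835 + 1326 + 874 = 80035

80035


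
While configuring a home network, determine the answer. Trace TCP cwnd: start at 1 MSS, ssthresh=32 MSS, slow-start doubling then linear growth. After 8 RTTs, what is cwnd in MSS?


RTT 0: cwnd = 1 MSS (initial)
RTT 1: cwnd = 2 MSS (slow start, doubled)
RTT 2: cwnd = 4 MSS (slow start, doubled)
RTT 3: cwnd = 8 MSS (slow start, doubled)
RTT 4: cwnd = 16 MSS (slow start, doubled)
RTT 5: cwnd = 32 MSS (slow start, doubled)
RTT 6: cwnd = 33 MSS (congestion avoidance, +1)
RTT 7: cwnd = 34 MSS (congestion avoidance, +1)
RTT 8: cwnd = 35 MSS (congestion avoidance, +1)

35


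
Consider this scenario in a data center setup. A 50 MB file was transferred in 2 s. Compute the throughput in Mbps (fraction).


Given: file = 50 MB, time = 2 s
File in Mb = 50 * 8 = 400 Mb
Throughput = 400 / 2 Mbps
Throughput = 200 Mbps

200


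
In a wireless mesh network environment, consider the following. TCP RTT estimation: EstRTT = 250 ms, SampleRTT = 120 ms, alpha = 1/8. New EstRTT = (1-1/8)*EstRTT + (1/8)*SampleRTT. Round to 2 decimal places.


Given: EstRTT = 250 ms, SampleRTT = 120 ms, alpha = 1/8
New EstRTT = (1 - alpha) * EstRTT + alpha * SampleRTT
(7/8) * 250 = 218.75
(1/8) * 120 = 15
New EstRTT = 218.75 + 15 = 233.75 ms -> 233.75 ms (2 dp)

233.75


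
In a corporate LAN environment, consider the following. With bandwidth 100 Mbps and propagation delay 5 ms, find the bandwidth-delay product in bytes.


Given: bandwidth = 100 Mbps, delay = 5 ms
BDP in bits = 100 * 10^6 * 5 / 1000
BDP in bits = 500000
BDP in bytes = 500000 / 8 = 62500

62500


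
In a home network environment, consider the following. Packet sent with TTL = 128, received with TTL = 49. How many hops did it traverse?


Given: initial TTL = 128, received TTL = 49
Hops = initial TTL - received TTL
Hops = 128 - 49 = 79

79


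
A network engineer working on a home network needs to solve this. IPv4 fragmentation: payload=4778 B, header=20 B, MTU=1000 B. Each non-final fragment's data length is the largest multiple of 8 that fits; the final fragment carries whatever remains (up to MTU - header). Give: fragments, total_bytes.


Max data per non-final fragment = floor((MTU - header)/8)*8 = floor((1000 - 20)/8)*8 = floor(980/8)*8 = 976 B
Final fragment needs no 8-byte alignment: it can carry up to MTU - header = 980 B
Non-final fragments needed = ceil((payload - 980) / 976) = ceil(3798/976) = ceil(3.8914) = 4
Number of fragments = 4 + 1 = 5
Fragment sizes (data): 4 * 976 B + 874 B (last, 874 <= 980 OK)
Total bytes sent = payload + n_frags * header = 4778 + 5*20 = 4778 + 100 = 4878 B

5, 4878


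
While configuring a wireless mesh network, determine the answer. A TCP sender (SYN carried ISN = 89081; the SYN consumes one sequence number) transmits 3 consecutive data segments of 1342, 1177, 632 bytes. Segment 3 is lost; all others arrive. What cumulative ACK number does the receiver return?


SYN uses sequence number 89081; first data byte = ISN + 1 = 89082.
Segment 1: SEQ = 89082, len = 1342 B, covers [89082, 90423]
Segment 2: SEQ = 90424, len = 1177 B, covers [90424, 91600]
Segment 3: SEQ = 91601, len = 632 B, covers [91601, 92232] [LOST]
In-order data received: bytes [89082, 91600] (segments 1..2).
Segment 3 missing -> gap begins at byte 91601.
Cumulative ACK = next expected in-order byte = 89082 + 1342 + 1177 = 91601

91601


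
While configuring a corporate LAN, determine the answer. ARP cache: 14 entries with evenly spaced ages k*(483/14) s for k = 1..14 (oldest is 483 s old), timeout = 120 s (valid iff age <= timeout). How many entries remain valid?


Ages are k * 483/14 s for k = 1..14 (spacing = 34.5000 s).
Entry k is valid iff k * 483/14 <= 120 iff k <= 14 * 120 / 483 = 3.4783
n_valid = floor(3.4783) = 3
(n_stale = 14 - 3 = 11)

3


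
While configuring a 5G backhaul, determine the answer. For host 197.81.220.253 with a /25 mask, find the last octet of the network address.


Given: IP = 197.81.220.253, prefix = /25
Subnet mask = 255.255.255.128
Last octet of IP: 253
Last octet of mask: 128
Network last octet = 253 AND 128 = 128

128


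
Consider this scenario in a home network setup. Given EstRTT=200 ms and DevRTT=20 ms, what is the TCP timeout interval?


Given: EstRTT = 200 ms, DevRTT = 20 ms
Timeout = EstRTT + 4 * DevRTT
4 * DevRTT = 4 * 20 = 80
Timeout = 200 + 80 = 280 ms

280


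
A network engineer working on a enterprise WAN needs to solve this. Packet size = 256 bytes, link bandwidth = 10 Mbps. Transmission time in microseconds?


Given: packet = 256 bytes, bandwidth = 10 Mbps
Packet in bits = 256 * 8 = 2048 bits
Bandwidth = 10 * 10^6 = 10000000 bps
Time = 2048 / 10000000 seconds
Time in us = 2048 * 10^6 / 10000000 = 204.8

204.8


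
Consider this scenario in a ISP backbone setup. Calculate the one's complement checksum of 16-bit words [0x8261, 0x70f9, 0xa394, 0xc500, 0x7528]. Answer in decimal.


Given words: [0x8261, 0x70f9, 0xa394, 0xc500, 0x7528]
Step 1: Sum all words
Raw sum = 33377 + 28921 + 41876 + 50432 + 29992 = 184598
Step 2: Fold carry: (53526 + 2) = 53528
One's complement = ~53528 & 0xFFFF = 12007

12007


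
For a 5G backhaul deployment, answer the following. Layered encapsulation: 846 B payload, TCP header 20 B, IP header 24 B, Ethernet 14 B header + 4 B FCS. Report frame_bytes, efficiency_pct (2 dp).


TCP segment = 846 + 20 = 866 B
IP packet = 866 + 24 = 890 B
Ethernet frame = 890 + 14 + 4 = 908 B
Efficiency = app / frame = 846 / 908 = 0.931718 = 93.1718% -> 93.17% (2 dp)

908, 93.17


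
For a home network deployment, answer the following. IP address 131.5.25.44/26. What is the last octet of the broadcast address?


Given: IP = 131.5.25.44, prefix = /26
Host bits = 32 - 26 = 6
Network last octet = 44 AND mask = 0
Host part size = 2^6 - 1 = 63
Broadcast last octet = 0 OR 63 = 63

63


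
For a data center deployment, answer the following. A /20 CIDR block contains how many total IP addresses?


Given: CIDR prefix /20
Host bits = 32 - 20 = 12
Total addresses = 2^12 = 4096

4096


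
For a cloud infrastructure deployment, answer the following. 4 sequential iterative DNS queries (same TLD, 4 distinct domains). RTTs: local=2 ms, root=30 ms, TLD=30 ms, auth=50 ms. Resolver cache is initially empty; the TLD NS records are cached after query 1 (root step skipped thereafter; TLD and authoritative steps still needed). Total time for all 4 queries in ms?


Lookup 1 (cold cache): local + root + TLD + auth = 2 + 30 + 30 + 50 = 112 ms
Lookups 2..4 (TLD NS cached -> skip root; new domain -> still ask TLD and auth): local + TLD + auth = 2 + 30 + 50 = 82 ms each
Remaining 3 lookups: 3 * 82 = 246 ms
Total = 112 + 246 = 358 ms

358


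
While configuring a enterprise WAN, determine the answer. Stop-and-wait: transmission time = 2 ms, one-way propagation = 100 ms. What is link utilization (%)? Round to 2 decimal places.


Given: Ttrans = 2 ms, Tprop = 100 ms
RTT = 2 * Tprop = 2 * 100 = 200 ms
U = Ttrans / (Ttrans + RTT)
U = 2 / (2 + 200)
U = 2 / 202 = 0.009901
U% = 0.99%

0.99


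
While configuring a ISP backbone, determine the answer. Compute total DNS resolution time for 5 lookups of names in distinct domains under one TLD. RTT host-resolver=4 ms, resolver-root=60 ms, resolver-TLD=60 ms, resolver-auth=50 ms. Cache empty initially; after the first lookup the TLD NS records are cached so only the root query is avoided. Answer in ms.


Lookup 1 (cold cache): local + root + TLD + auth = 4 + 60 + 60 + 50 = 174 ms
Lookups 2..5 (TLD NS cached -> skip root; new domain -> still ask TLD and auth): local + TLD + auth = 4 + 60 + 50 = 114 ms each
Remaining 4 lookups: 4 * 114 = 456 ms
Total = 174 + 456 = 630 ms

630


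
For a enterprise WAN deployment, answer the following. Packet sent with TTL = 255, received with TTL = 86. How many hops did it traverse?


Given: initial TTL = 255, received TTL = 86
Hops = initial TTL - received TTL
Hops = 255 - 86 = 169

169


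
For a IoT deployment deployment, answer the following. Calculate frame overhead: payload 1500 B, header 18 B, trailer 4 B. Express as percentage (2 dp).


Given: payload = 1500 B, header = 18 B, trailer = 4 B
Overhead bytes = header + trailer = 18 + 4 = 22
Total frame = payload + overhead = 1500 + 22 = 1522
Overhead % = 22 / 1522 * 100 = 1.4455% -> 1.45% (2 dp)

1.45


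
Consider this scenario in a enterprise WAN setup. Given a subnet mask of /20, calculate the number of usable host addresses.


Given: subnet mask /20
Host bits = 32 - 20 = 12
Total addresses = 2^12 = 4096
Usable hosts = 4096 - 2 (network + broadcast) = 4094

4094


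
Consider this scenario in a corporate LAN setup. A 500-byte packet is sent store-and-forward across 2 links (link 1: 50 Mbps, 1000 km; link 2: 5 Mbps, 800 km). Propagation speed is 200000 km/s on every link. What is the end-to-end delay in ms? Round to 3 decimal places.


Packet = 500 bytes = 4000 bits. Store-and-forward: sum (t_trans + t_prop) per link.
Link 1: t_trans = 4000/(50*10^6) s = 0.0800 ms; t_prop = 1000/200000 s = 5.0000 ms; subtotal = 5.0800 ms
Link 2: t_trans = 4000/(5*10^6) s = 0.8000 ms; t_prop = 800/200000 s = 4.0000 ms; subtotal = 4.8000 ms
End-to-end = 5.0800 + 4.8000 = 9.8800 ms -> 9.880 ms (3 dp)

9.880


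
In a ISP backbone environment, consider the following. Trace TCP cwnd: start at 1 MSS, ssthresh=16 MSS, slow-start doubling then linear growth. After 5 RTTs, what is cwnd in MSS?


RTT 0: cwnd = 1 MSS (initial)
RTT 1: cwnd = 2 MSS (slow start, doubled)
RTT 2: cwnd = 4 MSS (slow start, doubled)
RTT 3: cwnd = 8 MSS (slow start, doubled)
RTT 4: cwnd = 16 MSS (slow start, doubled)
RTT 5: cwnd = 17 MSS (congestion avoidance, +1)

17


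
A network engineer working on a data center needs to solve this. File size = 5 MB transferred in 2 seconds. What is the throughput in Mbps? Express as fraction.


Given: file = 5 MB, time = 2 s
File in Mb = 5 * 8 = 40 Mb
Throughput = 40 / 2 Mbps
Throughput = 20 Mbps

20


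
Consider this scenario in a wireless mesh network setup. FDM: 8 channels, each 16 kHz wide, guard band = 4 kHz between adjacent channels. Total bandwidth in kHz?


Given: 8 channels, 16 kHz each, guard = 4 kHz
Channel bandwidth = 8 * 16 = 128 kHz
Guard bands = 7 gaps * 4 kHz = 28 kHz
Total = 128 + 28 = 156 kHz

156


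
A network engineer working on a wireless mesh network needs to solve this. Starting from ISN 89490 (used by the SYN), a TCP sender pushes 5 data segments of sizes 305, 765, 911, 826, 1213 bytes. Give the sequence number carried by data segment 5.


The SYN occupies sequence number ISN = 89490, so the first data byte is ISN + 1 = 89491.
SEQ of data segment i = (ISN + 1) + sum of payload sizes of segments 1..i-1.
Segment 1: SEQ = 89491, payload = 305 bytes
Segment 2: SEQ = 89796, payload = 765 bytes
Segment 3: SEQ = 90561, payload = 911 bytes
Segment 4: SEQ = 91472, payload = 826 bytes
Segment 5: SEQ = 92298, payload = 1213 bytes
SEQ of segment 5 = 89491 + 305 + 765 + 911 + 826 = 92298

92298


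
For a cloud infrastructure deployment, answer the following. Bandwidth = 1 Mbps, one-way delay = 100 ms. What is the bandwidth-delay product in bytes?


Given: bandwidth = 1 Mbps, delay = 100 ms
BDP in bits = 1 * 10^6 * 100 / 1000
BDP in bits = 100000
BDP in bytes = 100000 / 8 = 12500

12500


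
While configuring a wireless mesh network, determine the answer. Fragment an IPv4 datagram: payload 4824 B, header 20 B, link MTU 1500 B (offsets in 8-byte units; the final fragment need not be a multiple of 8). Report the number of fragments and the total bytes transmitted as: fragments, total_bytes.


Max data per non-final fragment = floor((MTU - header)/8)*8 = floor((1500 - 20)/8)*8 = floor(1480/8)*8 = 1480 B
Final fragment needs no 8-byte alignment: it can carry up to MTU - header = 1480 B
Non-final fragments needed = ceil((payload - 1480) / 1480) = ceil(3344/1480) = ceil(2.2595) = 3
Number of fragments = 3 + 1 = 4
Fragment sizes (data): 3 * 1480 B + 384 B (last, 384 <= 1480 OK)
Total bytes sent = payload + n_frags * header = 4824 + 4*20 = 4824 + 80 = 4904 B

4, 4904


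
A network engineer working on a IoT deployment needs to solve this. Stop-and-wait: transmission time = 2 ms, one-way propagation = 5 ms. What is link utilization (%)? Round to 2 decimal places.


Given: Ttrans = 2 ms, Tprop = 5 ms
RTT = 2 * Tprop = 2 * 5 = 10 ms
U = Ttrans / (Ttrans + RTT)
U = 2 / (2 + 10)
U = 2 / 12 = 0.166667
U% = 16.67%

16.67


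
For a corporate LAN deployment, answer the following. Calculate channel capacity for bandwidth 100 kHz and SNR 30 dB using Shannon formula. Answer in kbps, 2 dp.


Given: B = 100 kHz, SNR = 30 dB
SNR linear = 10^(30/10) = 1000
1 + SNR = 1001
log2(1001) = 9.9672262588
C = 100 * 1000 * 9.9672262588 = 996722.6259 bps
C = 996.722626 kbps -> 996.72 kbps (2 dp)

996.72


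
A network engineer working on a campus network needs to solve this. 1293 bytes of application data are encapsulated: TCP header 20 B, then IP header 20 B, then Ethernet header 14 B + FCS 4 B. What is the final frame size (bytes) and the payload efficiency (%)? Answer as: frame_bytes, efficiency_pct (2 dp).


TCP segment = 1293 + 20 = 1313 B
IP packet = 1313 + 20 = 1333 B
Ethernet frame = 1333 + 14 + 4 = 1351 B
Efficiency = app / frame = 1293 / 1351 = 0.957069 = 95.7069% -> 95.71% (2 dp)

1351, 95.71


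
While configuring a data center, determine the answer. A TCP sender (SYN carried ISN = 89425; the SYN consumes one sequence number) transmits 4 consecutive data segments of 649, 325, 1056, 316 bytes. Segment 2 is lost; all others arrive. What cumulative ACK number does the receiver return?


SYN uses sequence number 89425; first data byte = ISN + 1 = 89426.
Segment 1: SEQ = 89426, len = 649 B, covers [89426, 90074]
Segment 2: SEQ = 90075, len = 325 B, covers [90075, 90399] [LOST]
Segment 3: SEQ = 90400, len = 1056 B, covers [90400, 91455]
Segment 4: SEQ = 91456, len = 316 B, covers [91456, 91771]
In-order data received: bytes [89426, 90074] (segments 1..1).
Segment 2 missing -> gap begins at byte 90075; later segments buffered out of order.
Cumulative ACK = next expected in-order byte = 89426 + 649 = 90075

90075


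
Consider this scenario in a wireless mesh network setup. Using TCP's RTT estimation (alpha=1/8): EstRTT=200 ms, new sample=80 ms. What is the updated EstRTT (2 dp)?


Given: EstRTT = 200 ms, SampleRTT = 80 ms, alpha = 1/8
New EstRTT = (1 - alpha) * EstRTT + alpha * SampleRTT
(7/8) * 200 = 175
(1/8) * 80 = 10
New EstRTT = 175 + 10 = 185 ms -> 185.00 ms (2 dp)

185.00


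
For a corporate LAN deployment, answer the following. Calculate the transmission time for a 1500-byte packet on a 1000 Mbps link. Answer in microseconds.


Given: packet = 1500 bytes, bandwidth = 1000 Mbps
Packet in bits = 1500 * 8 = 12000 bits
Bandwidth = 1000 * 10^6 = 1000000000 bps
Time = 12000 / 1000000000 seconds
Time in us = 12000 * 10^6 / 1000000000 = 12

12


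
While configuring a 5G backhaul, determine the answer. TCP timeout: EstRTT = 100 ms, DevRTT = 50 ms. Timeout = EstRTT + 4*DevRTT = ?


Given: EstRTT = 100 ms, DevRTT = 50 ms
Timeout = EstRTT + 4 * DevRTT
4 * DevRTT = 4 * 50 = 200
Timeout = 100 + 200 = 300 ms

300


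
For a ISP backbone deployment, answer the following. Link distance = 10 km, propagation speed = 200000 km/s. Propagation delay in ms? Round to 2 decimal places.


Given: distance = 10 km, speed = 200000 km/s
Delay = distance / speed = 10 / 200000 seconds
Delay in ms = 10 * 1000 / 200000
Delay = 0.0500 ms
Rounded to 2 dp = 0.05 ms

0.05


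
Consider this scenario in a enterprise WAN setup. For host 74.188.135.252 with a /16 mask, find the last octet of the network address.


Given: IP = 74.188.135.252, prefix = /16
Subnet mask = 255.255.0.0
Last octet of IP: 252
Last octet of mask: 0
Network last octet = 252 AND 0 = 0

0


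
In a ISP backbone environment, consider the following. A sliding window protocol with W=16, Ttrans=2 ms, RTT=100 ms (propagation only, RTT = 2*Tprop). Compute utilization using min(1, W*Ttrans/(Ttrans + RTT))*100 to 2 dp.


Given: W = 16, Ttrans = 2 ms, RTT = 100 ms (= 2 * Tprop, Tprop = 50 ms)
Cycle time = Ttrans + RTT = 2 + 100 = 102 ms (first packet sent until its ACK returns)
W * Ttrans = 16 * 2 = 32 ms of sending per cycle
W * Ttrans / (Ttrans + RTT) = 32 / 102 = 0.313725
U = min(1, 0.313725) = 0.313725
U% = 31.37%

31.37


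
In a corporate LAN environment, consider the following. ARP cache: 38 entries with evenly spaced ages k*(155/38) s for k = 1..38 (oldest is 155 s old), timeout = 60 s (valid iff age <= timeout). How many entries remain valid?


Ages are k * 155/38 s for k = 1..38 (spacing = 4.0789 s).
Entry k is valid iff k * 155/38 <= 60 iff k <= 38 * 60 / 155 = 14.7097
n_valid = floor(14.7097) = 14
(n_stale = 38 - 14 = 24)

14


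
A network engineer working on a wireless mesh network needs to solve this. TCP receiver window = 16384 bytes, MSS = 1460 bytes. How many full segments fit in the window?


Given: RWND = 16384 bytes, MSS = 1460 bytes
Full segments = floor(RWND / MSS)
Full segments = floor(16384 / 1460)
Full segments = floor(11.2219) = 11

11


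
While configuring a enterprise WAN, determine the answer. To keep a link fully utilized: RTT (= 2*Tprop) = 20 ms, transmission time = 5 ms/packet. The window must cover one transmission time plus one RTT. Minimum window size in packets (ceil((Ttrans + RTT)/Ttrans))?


Given: Ttrans = 5 ms, RTT = 20 ms (= 2 * Tprop, Tprop = 10 ms)
Time until first ACK returns = Ttrans + RTT = 5 + 20 = 25 ms
Need W * Ttrans >= Ttrans + RTT  ->  W >= (Ttrans + RTT) / Ttrans
(Ttrans + RTT) / Ttrans = 25 / 5 = 5
W_min = ceil(5) = 5

5


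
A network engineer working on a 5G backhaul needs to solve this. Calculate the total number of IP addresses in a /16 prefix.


Given: CIDR prefix /16
Host bits = 32 - 16 = 16
Total addresses = 2^16 = 65536

65536


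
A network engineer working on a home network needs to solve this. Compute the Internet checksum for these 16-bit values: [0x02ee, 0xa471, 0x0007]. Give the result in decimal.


Given words: [0x02ee, 0xa471, 0x0007]
Step 1: Sum all words
Raw sum = 750 + 42097 + 7 = 42854
One's complement = ~42854 & 0xFFFF = 22681

22681


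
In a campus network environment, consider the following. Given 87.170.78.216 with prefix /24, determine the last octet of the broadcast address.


Given: IP = 87.170.78.216, prefix = /24
Host bits = 32 - 24 = 8
Network last octet = 216 AND mask = 0
Host part size = 2^8 - 1 = 255
Broadcast last octet = 0 OR 255 = 255

255


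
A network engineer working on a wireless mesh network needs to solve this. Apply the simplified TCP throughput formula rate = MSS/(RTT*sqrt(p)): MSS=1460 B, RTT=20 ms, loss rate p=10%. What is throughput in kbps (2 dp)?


Given: MSS = 1460 bytes, RTT = 20 ms, loss = 10%
RTT in seconds = 20 / 1000 = 0.02
Loss rate = 10% = 0.1
sqrt(loss) = sqrt(0.1) = 0.316227766017
Throughput (bytes/s) = 1460 / (0.02 * 0.316227766017) = 230846.2692
Throughput (kbps) = 230846.2692 * 8 / 1000 = 1846.770154 -> 1846.77 kbps (2 dp)

1846.77


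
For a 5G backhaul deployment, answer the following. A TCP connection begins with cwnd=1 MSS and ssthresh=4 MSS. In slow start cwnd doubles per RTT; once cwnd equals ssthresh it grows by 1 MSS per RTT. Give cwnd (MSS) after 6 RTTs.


RTT 0: cwnd = 1 MSS (initial)
RTT 1: cwnd = 2 MSS (slow start, doubled)
RTT 2: cwnd = 4 MSS (slow start, doubled)
RTT 3: cwnd = 5 MSS (congestion avoidance, +1)
RTT 4: cwnd = 6 MSS (congestion avoidance, +1)
RTT 5: cwnd = 7 MSS (congestion avoidance, +1)
RTT 6: cwnd = 8 MSS (congestion avoidance, +1)

8


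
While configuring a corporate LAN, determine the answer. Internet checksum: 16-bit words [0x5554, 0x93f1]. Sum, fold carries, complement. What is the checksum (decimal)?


Given words: [0x5554, 0x93f1]
Step 1: Sum all words
Raw sum = 21844 + 37873 = 59717
One's complement = ~59717 & 0xFFFF = 5818

5818


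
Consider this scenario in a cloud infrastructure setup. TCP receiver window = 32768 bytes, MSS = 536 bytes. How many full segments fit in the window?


Given: RWND = 32768 bytes, MSS = 536 bytes
Full segments = floor(RWND / MSS)
Full segments = floor(32768 / 536)
Full segments = floor(61.1343) = 61

61


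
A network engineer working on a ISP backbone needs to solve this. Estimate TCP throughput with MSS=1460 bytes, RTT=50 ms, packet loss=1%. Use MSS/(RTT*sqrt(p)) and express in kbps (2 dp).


Given: MSS = 1460 bytes, RTT = 50 ms, loss = 1%
RTT in seconds = 50 / 1000 = 0.05
Loss rate = 1% = 0.01
sqrt(loss) = sqrt(0.01) = 0.1
Throughput (bytes/s) = 1460 / (0.05 * 0.1) = 292000.0000
Throughput (kbps) = 292000.0000 * 8 / 1000 = 2336.000000 -> 2336.00 kbps (2 dp)

2336.00


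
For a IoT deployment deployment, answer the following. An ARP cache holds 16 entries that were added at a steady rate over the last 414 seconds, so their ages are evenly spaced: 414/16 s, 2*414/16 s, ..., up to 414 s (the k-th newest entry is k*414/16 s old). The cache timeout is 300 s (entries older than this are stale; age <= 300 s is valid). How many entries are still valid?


Ages are k * 414/16 s for k = 1..16 (spacing = 25.8750 s).
Entry k is valid iff k * 414/16 <= 300 iff k <= 16 * 300 / 414 = 11.5942
n_valid = floor(11.5942) = 11
(n_stale = 16 - 11 = 5)

11


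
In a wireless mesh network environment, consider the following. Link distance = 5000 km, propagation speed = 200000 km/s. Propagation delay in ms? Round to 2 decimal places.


Given: distance = 5000 km, speed = 200000 km/s
Delay = distance / speed = 5000 / 200000 seconds
Delay in ms = 5000 * 1000 / 200000
Delay = 25.0000 ms
Rounded to 2 dp = 25.00 ms

25.00


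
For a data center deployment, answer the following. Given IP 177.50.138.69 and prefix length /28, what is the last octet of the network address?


Given: IP = 177.50.138.69, prefix = /28
Subnet mask = 255.255.255.240
Last octet of IP: 69
Last octet of mask: 240
Network last octet = 69 AND 240 = 64

64


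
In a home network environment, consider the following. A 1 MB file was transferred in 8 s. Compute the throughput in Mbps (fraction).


Given: file = 1 MB, time = 8 s
File in Mb = 1 * 8 = 8 Mb
Throughput = 8 / 8 Mbps
Throughput = 1 Mbps

1


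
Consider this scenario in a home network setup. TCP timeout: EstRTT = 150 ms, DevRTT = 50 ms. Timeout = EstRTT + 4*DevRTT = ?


Given: EstRTT = 150 ms, DevRTT = 50 ms
Timeout = EstRTT + 4 * DevRTT
4 * DevRTT = 4 * 50 = 200
Timeout = 150 + 200 = 350 ms

350


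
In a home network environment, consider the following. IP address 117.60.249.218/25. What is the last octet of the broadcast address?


Given: IP = 117.60.249.218, prefix = /25
Host bits = 32 - 25 = 7
Network last octet = 218 AND mask = 128
Host part size = 2^7 - 1 = 127
Broadcast last octet = 128 OR 127 = 255

255


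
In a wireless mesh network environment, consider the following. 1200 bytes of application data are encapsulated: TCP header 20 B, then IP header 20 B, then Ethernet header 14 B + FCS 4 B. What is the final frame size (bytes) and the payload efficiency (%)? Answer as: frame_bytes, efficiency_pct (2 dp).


TCP segment = 1200 + 20 = 1220 B
IP packet = 1220 + 20 = 1240 B
Ethernet frame = 1240 + 14 + 4 = 1258 B
Efficiency = app / frame = 1200 / 1258 = 0.953895 = 95.3895% -> 95.39% (2 dp)

1258, 95.39


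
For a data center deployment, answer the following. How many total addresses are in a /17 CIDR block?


Given: CIDR prefix /17
Host bits = 32 - 17 = 15
Total addresses = 2^15 = 32768

32768


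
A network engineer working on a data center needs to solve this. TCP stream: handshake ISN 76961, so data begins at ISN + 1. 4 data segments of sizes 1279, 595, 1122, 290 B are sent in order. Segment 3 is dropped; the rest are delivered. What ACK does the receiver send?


SYN uses sequence number 76961; first data byte = ISN + 1 = 76962.
Segment 1: SEQ = 76962, len = 1279 B, covers [76962, 78240]
Segment 2: SEQ = 78241, len = 595 B, covers [78241, 78835]
Segment 3: SEQ = 78836, len = 1122 B, covers [78836, 79957] [LOST]
Segment 4: SEQ = 79958, len = 290 B, covers [79958, 80247]
In-order data received: bytes [76962, 78835] (segments 1..2).
Segment 3 missing -> gap begins at byte 78836; later segments buffered out of order.
Cumulative ACK = next expected in-order byte = 76962 + 1279 + 595 = 78836

78836


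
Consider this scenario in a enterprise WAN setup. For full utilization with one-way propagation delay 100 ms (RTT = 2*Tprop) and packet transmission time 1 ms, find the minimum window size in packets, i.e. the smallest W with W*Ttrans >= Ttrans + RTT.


Given: Ttrans = 1 ms, RTT = 200 ms (= 2 * Tprop, Tprop = 100 ms)
Time until first ACK returns = Ttrans + RTT = 1 + 200 = 201 ms
Need W * Ttrans >= Ttrans + RTT  ->  W >= (Ttrans + RTT) / Ttrans
(Ttrans + RTT) / Ttrans = 201 / 1 = 201
W_min = ceil(201) = 201

201


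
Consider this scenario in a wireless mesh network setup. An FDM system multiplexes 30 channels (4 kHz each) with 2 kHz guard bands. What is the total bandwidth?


Given: 30 channels, 4 kHz each, guard = 2 kHz
Channel bandwidth = 30 * 4 = 120 kHz
Guard bands = 29 gaps * 2 kHz = 58 kHz
Total = 120 + 58 = 178 kHz

178


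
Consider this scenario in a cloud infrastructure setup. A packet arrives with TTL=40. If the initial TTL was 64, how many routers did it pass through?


Given: initial TTL = 64, received TTL = 40
Hops = initial TTL - received TTL
Hops = 64 - 40 = 24

24


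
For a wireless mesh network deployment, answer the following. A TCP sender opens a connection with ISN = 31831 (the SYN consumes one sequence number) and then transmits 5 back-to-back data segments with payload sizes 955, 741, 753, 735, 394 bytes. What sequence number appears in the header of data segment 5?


The SYN occupies sequence number ISN = 31831, so the first data byte is ISN + 1 = 31832.
SEQ of data segment i = (ISN + 1) + sum of payload sizes of segments 1..i-1.
Segment 1: SEQ = 31832, payload = 955 bytes
Segment 2: SEQ = 32787, payload = 741 bytes
Segment 3: SEQ = 33528, payload = 753 bytes
Segment 4: SEQ = 34281, payload = 735 bytes
Segment 5: SEQ = 35016, payload = 394 bytes
SEQ of segment 5 = 31832 + 955 + 741 + 753 + 735 = 35016

35016


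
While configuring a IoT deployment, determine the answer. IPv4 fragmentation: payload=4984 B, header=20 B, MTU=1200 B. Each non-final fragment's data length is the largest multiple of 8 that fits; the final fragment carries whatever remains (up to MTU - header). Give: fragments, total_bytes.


Max data per non-final fragment = floor((MTU - header)/8)*8 = floor((1200 - 20)/8)*8 = floor(1180/8)*8 = 1176 B
Final fragment needs no 8-byte alignment: it can carry up to MTU - header = 1180 B
Non-final fragments needed = ceil((payload - 1180) / 1176) = ceil(3804/1176) = ceil(3.2347) = 4
Number of fragments = 4 + 1 = 5
Fragment sizes (data): 4 * 1176 B + 280 B (last, 280 <= 1180 OK)
Total bytes sent = payload + n_frags * header = 4984 + 5*20 = 4984 + 100 = 5084 B

5, 5084


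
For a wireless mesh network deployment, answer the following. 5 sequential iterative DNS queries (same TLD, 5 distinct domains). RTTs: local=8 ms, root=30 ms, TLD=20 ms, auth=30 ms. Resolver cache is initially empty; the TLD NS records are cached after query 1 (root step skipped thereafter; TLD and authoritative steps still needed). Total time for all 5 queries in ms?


Lookup 1 (cold cache): local + root + TLD + auth = 8 + 30 + 20 + 30 = 88 ms
Lookups 2..5 (TLD NS cached -> skip root; new domain -> still ask TLD and auth): local + TLD + auth = 8 + 20 + 30 = 58 ms each
Remaining 4 lookups: 4 * 58 = 232 ms
Total = 88 + 232 = 320 ms

320


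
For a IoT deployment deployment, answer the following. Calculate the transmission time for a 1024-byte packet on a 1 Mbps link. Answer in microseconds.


Given: packet = 1024 bytes, bandwidth = 1 Mbps
Packet in bits = 1024 * 8 = 8192 bits
Bandwidth = 1 * 10^6 = 1000000 bps
Time = 8192 / 1000000 seconds
Time in us = 8192 * 10^6 / 1000000 = 8192

8192


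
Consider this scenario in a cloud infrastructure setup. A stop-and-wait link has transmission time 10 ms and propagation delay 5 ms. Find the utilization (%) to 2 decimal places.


Given: Ttrans = 10 ms, Tprop = 5 ms
RTT = 2 * Tprop = 2 * 5 = 10 ms
U = Ttrans / (Ttrans + RTT)
U = 10 / (10 + 10)
U = 10 / 20 = 0.5
U% = 50.00%

50.00


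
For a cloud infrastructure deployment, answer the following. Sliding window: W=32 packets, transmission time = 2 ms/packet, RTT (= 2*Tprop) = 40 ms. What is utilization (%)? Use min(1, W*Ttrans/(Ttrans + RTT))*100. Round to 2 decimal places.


Given: W = 32, Ttrans = 2 ms, RTT = 40 ms (= 2 * Tprop, Tprop = 20 ms)
Cycle time = Ttrans + RTT = 2 + 40 = 42 ms (first packet sent until its ACK returns)
W * Ttrans = 32 * 2 = 64 ms of sending per cycle
W * Ttrans / (Ttrans + RTT) = 64 / 42 = 1.523810
U = min(1, 1.523810) = 1.000000
U% = 100.00%

100.00


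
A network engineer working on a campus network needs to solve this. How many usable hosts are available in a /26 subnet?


Given: subnet mask /26
Host bits = 32 - 26 = 6
Total addresses = 2^6 = 64
Usable hosts = 64 - 2 (network + broadcast) = 62

62


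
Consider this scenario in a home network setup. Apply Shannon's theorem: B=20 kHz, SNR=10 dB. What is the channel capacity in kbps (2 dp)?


Given: B = 20 kHz, SNR = 10 dB
SNR linear = 10^(10/10) = 10
1 + SNR = 11
log2(11) = 3.4594316186
C = 20 * 1000 * 3.4594316186 = 69188.6324 bps
C = 69.188632 kbps -> 69.19 kbps (2 dp)

69.19


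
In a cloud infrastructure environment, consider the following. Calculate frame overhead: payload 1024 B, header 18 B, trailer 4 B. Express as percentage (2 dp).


Given: payload = 1024 B, header = 18 B, trailer = 4 B
Overhead bytes = header + trailer = 18 + 4 = 22
Total frame = payload + overhead = 1024 + 22 = 1046
Overhead % = 22 / 1046 * 100 = 2.1033% -> 2.10% (2 dp)

2.10


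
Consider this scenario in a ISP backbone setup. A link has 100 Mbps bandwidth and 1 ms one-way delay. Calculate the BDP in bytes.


Given: bandwidth = 100 Mbps, delay = 1 ms
BDP in bits = 100 * 10^6 * 1 / 1000
BDP in bits = 100000
BDP in bytes = 100000 / 8 = 12500

12500


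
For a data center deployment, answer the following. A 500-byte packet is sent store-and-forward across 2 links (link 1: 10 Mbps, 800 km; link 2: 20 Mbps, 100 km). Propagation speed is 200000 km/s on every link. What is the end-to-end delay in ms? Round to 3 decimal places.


Packet = 500 bytes = 4000 bits. Store-and-forward: sum (t_trans + t_prop) per link.
Link 1: t_trans = 4000/(10*10^6) s = 0.4000 ms; t_prop = 800/200000 s = 4.0000 ms; subtotal = 4.4000 ms
Link 2: t_trans = 4000/(20*10^6) s = 0.2000 ms; t_prop = 100/200000 s = 0.5000 ms; subtotal = 0.7000 ms
End-to-end = 4.4000 + 0.7000 = 5.1000 ms -> 5.100 ms (3 dp)

5.100
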